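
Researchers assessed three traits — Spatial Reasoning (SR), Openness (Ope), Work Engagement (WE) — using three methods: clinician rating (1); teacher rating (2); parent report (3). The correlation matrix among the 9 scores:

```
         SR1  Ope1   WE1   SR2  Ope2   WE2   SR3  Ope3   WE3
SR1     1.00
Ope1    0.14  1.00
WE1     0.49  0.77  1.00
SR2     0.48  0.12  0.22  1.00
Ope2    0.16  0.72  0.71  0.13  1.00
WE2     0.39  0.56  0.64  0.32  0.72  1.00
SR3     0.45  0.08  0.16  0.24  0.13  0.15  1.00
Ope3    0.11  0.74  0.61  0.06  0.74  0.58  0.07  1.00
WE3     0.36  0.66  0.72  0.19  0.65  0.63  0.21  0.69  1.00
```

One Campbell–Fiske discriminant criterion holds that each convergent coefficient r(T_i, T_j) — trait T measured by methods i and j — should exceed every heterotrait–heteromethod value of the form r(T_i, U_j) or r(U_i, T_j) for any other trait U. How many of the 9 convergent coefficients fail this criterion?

2

Checking each validity diagonal entry against its comparison values:
SR (methods 1·2): 0.48 vs {0.16, 0.12, 0.39, 0.22} → pass.
SR (methods 1·3): 0.45 vs {0.11, 0.08, 0.36, 0.16} → pass.
SR (methods 2·3): 0.24 vs {0.06, 0.13, 0.19, 0.15} → pass.
Ope (methods 1·2): 0.72 vs {0.12, 0.16, 0.56, 0.71} → pass.
Ope (methods 1·3): 0.74 vs {0.08, 0.11, 0.66, 0.61} → pass.
Ope (methods 2·3): 0.74 vs {0.13, 0.06, 0.65, 0.58} → pass.
WE (methods 1·2): 0.64 vs {0.22, 0.39, 0.71, 0.56} → fail.
WE (methods 1·3): 0.72 vs {0.16, 0.36, 0.61, 0.66} → pass.
WE (methods 2·3): 0.63 vs {0.15, 0.19, 0.58, 0.65} → fail.
2 of 9 fail.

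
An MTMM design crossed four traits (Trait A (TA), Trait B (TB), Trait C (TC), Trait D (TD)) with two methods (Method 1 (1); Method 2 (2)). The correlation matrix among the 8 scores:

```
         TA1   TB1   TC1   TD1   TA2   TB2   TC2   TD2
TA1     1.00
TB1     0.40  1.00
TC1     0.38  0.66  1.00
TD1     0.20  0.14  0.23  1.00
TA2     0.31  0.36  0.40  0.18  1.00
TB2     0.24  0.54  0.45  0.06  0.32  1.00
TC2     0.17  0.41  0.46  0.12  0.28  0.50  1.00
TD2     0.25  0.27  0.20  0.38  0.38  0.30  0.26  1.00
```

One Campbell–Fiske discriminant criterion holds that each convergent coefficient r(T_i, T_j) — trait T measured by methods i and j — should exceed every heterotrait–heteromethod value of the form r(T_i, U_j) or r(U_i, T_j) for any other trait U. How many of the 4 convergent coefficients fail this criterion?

1

Checking each validity diagonal entry against its comparison values:
TA (methods 1·2): 0.31 vs {0.24, 0.36, 0.17, 0.40, 0.25, 0.18} → fail.
TB (methods 1·2): 0.54 vs {0.36, 0.24, 0.41, 0.45, 0.27, 0.06} → pass.
TC (methods 1·2): 0.46 vs {0.40, 0.17, 0.45, 0.41, 0.20, 0.12} → pass.
TD (methods 1·2): 0.38 vs {0.18, 0.25, 0.06, 0.27, 0.12, 0.20} → pass.
1 of 4 fail.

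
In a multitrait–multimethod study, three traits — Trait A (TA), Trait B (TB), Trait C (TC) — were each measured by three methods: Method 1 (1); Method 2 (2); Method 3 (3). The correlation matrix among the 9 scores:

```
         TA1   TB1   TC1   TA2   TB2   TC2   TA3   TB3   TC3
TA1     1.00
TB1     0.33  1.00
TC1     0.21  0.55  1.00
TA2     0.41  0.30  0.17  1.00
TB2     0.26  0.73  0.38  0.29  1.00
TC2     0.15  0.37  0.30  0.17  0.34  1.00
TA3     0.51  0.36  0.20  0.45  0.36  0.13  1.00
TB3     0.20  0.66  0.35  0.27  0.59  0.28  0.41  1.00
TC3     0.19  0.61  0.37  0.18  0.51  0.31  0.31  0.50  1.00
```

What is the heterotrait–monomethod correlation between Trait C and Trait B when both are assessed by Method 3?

Different traits, same method: r(TC3, TB3) = 0.50.

0.50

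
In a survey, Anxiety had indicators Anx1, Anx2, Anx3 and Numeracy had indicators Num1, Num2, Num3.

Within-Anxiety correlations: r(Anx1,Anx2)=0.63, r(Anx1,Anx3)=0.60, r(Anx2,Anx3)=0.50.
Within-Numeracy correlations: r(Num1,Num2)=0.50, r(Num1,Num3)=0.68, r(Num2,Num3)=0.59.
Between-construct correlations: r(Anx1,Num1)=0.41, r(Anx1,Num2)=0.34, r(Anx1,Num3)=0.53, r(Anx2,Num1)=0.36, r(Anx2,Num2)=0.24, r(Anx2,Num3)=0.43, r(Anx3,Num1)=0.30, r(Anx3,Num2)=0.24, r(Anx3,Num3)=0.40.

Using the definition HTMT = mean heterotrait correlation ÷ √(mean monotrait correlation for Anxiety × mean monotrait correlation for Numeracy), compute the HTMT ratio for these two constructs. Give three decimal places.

0.619

Mean heterotrait r = 3.25/9 = 0.3611.
Mean within-Anx = 1.73/3 = 0.5767; mean within-Num = 1.77/3 = 0.5900.
Geometric mean = √(0.5767 × 0.5900) = 0.5833.
HTMT = 0.3611 / 0.5833 = 0.619.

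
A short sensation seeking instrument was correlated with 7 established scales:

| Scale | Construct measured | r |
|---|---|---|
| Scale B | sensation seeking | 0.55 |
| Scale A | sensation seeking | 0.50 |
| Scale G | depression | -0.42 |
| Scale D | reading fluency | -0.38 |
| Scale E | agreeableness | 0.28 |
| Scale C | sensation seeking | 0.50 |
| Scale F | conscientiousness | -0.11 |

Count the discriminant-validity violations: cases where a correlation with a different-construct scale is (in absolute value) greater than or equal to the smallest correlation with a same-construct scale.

Convergent (same construct = sensation seeking): Scale B, Scale A, Scale C.
Smallest convergent = 0.50. Discriminant |r|: 0.42, 0.38, 0.28, 0.11; count ≥ 0.50 → 0.

0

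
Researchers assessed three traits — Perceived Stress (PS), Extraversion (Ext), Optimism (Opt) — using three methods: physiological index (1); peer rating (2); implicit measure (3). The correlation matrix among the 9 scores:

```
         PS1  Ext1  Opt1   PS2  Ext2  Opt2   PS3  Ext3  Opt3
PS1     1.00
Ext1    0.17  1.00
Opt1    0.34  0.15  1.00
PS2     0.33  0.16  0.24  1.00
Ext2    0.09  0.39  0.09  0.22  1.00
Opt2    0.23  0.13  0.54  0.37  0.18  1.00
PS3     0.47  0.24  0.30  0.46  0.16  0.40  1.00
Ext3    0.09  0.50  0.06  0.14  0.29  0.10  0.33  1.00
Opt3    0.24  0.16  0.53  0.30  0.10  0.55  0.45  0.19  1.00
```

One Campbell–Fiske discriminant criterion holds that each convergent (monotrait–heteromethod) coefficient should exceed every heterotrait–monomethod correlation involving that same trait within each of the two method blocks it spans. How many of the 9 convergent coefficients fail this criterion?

Each convergent coefficient versus the relevant comparison correlations:
PS (methods 1·2): 0.33 vs {0.17, 0.22, 0.34, 0.37} → fail.
PS (methods 1·3): 0.47 vs {0.17, 0.33, 0.34, 0.45} → pass.
PS (methods 2·3): 0.46 vs {0.22, 0.33, 0.37, 0.45} → pass.
Ext (methods 1·2): 0.39 vs {0.17, 0.22, 0.15, 0.18} → pass.
Ext (methods 1·3): 0.50 vs {0.17, 0.33, 0.15, 0.19} → pass.
Ext (methods 2·3): 0.29 vs {0.22, 0.33, 0.18, 0.19} → fail.
Opt (methods 1·2): 0.54 vs {0.34, 0.37, 0.15, 0.18} → pass.
Opt (methods 1·3): 0.53 vs {0.34, 0.45, 0.15, 0.19} → pass.
Opt (methods 2·3): 0.55 vs {0.37, 0.45, 0.18, 0.19} → pass.
2 of 9 fail.

2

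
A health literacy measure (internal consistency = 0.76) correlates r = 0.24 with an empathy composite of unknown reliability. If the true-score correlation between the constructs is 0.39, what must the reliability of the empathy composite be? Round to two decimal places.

0.50

r_true = r_obs / √(r_xx · r_yy) ⇒ 0.39 = 0.24 / √(0.76 · r_yy).
√(0.76 · r_yy) = 0.24 / 0.39 = 0.6154; 0.76 · r_yy = 0.3787; r_yy = 0.3787 / 0.76 ≈ 0.50.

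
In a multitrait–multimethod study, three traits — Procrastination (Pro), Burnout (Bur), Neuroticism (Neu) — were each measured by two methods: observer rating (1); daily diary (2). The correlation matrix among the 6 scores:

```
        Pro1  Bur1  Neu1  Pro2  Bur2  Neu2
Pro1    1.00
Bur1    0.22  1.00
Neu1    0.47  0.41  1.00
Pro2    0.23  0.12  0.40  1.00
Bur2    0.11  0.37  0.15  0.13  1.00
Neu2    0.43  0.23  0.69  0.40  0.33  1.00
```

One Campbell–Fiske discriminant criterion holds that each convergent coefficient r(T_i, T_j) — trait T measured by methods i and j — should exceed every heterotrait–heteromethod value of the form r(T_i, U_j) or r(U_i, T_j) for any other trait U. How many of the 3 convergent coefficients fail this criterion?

1

Checking each validity diagonal entry against its comparison values:
Pro (methods 1·2): 0.23 vs {0.11, 0.12, 0.43, 0.40} → fail.
Bur (methods 1·2): 0.37 vs {0.12, 0.11, 0.23, 0.15} → pass.
Neu (methods 1·2): 0.69 vs {0.40, 0.43, 0.15, 0.23} → pass.
1 of 3 fail.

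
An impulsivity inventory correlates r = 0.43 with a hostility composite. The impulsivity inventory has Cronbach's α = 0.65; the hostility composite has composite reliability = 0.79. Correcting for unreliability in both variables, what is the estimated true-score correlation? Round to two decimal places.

r_true = r_obs / √(r_xx · r_yy) = 0.43 / √(0.65 × 0.79) = 0.43 / √0.5135 = 0.43 / 0.7166 ≈ 0.60.

0.60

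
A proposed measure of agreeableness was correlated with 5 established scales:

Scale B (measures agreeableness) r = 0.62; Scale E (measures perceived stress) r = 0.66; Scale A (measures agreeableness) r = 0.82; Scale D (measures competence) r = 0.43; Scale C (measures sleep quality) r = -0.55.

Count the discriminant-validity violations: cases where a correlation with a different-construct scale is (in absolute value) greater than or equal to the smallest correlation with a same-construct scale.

Convergent (same construct = agreeableness): Scale B, Scale A.
Smallest convergent = 0.62. Discriminant |r|: 0.66, 0.43, 0.55; count ≥ 0.62 → 1.

1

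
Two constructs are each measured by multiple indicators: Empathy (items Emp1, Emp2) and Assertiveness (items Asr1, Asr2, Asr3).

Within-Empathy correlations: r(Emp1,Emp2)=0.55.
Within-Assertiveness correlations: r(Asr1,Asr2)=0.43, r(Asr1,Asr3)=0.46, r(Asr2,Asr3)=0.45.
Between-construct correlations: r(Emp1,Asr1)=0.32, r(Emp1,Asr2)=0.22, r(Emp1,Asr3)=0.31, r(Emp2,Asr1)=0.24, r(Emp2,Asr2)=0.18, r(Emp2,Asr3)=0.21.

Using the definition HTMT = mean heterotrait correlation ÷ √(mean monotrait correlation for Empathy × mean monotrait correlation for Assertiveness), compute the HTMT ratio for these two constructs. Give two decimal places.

0.50

Between-construct mean = 1.48/6 = 0.2467.
Mean within-Emp = 0.55/1 = 0.5500; mean within-Asr = 1.34/3 = 0.4467.
Geometric mean = √(0.5500 × 0.4467) = 0.4957.
HTMT = 0.2467 / 0.4957 = 0.50.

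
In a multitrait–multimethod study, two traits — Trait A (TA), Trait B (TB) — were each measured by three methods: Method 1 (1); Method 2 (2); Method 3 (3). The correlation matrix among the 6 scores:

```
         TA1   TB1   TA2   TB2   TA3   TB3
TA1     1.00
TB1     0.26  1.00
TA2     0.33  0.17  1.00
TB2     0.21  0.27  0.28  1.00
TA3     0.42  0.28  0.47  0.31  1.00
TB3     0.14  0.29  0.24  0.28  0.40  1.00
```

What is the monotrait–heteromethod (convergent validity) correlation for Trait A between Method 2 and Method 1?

Same trait (TA), different methods: r(TA2, TA1) = 0.33.

0.33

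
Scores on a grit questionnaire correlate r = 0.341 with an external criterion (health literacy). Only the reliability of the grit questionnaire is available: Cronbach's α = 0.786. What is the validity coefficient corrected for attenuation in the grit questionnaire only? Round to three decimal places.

Single correction: r_c = r_obs / √r_xx = 0.341 / √0.786 = 0.341 / 0.8866 ≈ 0.385.

0.385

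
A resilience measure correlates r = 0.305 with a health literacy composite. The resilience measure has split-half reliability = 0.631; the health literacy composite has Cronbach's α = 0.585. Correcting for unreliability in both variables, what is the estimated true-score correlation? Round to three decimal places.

0.502

r_true = r_obs / √(r_xx · r_yy) = 0.305 / √(0.631 × 0.585) = 0.305 / √0.369135 = 0.305 / 0.6076 ≈ 0.502.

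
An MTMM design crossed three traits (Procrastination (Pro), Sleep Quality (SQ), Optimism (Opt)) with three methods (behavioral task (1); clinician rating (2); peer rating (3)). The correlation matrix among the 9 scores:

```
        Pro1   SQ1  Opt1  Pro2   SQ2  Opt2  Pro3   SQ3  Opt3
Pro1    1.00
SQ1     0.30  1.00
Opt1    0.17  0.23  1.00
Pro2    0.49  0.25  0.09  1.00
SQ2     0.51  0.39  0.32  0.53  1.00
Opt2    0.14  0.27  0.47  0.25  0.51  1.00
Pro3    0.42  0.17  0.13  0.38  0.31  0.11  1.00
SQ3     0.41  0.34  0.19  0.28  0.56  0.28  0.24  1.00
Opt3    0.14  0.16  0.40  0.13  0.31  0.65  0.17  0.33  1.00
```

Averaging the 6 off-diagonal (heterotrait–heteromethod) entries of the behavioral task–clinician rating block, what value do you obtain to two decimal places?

0.26

HTHM values (method 1 × method 2): 0.51, 0.14, 0.25, 0.27, 0.09, 0.32; mean = 1.58/6 = 0.26.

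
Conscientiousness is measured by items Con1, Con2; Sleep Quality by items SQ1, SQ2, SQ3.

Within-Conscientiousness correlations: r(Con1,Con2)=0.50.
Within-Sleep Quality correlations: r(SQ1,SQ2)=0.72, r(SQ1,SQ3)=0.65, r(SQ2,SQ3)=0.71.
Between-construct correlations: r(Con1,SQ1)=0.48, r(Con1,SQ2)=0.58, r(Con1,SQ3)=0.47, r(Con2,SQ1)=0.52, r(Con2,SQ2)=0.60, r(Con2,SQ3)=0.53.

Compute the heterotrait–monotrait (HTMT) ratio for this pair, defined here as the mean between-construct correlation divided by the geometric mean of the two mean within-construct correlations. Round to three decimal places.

Mean between = 3.18/6 = 0.5300.
Mean within-Con = 0.50/1 = 0.5000; mean within-SQ = 2.08/3 = 0.6933.
Geometric mean = √(0.5000 × 0.6933) = 0.5888.
HTMT = 0.5300 / 0.5888 = 0.900.

0.900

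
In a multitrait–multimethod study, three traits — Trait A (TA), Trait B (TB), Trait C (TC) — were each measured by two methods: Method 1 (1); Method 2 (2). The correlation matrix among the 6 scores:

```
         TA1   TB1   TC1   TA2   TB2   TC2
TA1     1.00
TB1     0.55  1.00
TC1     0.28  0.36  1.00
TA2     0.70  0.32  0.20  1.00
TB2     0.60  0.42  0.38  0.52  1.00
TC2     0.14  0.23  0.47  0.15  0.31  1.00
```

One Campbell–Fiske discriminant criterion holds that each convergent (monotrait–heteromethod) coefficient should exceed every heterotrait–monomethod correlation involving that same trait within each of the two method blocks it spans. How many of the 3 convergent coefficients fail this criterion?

Convergent coefficients and their comparison sets:
TA (methods 1·2): 0.70 vs {0.55, 0.52, 0.28, 0.15} → pass.
TB (methods 1·2): 0.42 vs {0.55, 0.52, 0.36, 0.31} → fail.
TC (methods 1·2): 0.47 vs {0.28, 0.15, 0.36, 0.31} → pass.
1 of 3 fail.

1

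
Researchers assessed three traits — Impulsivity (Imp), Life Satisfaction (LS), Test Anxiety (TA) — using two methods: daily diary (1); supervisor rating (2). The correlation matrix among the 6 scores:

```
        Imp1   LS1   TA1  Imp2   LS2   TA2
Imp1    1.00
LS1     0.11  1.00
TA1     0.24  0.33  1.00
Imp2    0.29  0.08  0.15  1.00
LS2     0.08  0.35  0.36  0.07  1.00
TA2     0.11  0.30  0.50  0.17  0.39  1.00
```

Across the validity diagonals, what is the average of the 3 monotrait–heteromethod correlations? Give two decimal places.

0.38

Convergent values: 0.29, 0.35, 0.50; mean = 1.14/3 = 0.38.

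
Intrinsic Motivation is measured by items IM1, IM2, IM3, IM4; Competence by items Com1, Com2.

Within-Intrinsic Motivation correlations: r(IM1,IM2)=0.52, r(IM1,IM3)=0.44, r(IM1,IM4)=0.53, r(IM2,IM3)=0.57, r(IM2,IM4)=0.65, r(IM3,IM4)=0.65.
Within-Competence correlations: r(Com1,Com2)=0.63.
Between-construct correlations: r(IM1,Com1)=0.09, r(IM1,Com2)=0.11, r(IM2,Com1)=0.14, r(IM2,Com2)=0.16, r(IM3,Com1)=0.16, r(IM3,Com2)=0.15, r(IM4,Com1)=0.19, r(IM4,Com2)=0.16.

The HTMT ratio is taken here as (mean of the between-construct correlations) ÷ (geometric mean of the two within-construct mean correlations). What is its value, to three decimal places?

0.244

Mean heterotrait r = 1.16/8 = 0.1450.
Mean within-IM = 3.36/6 = 0.5600; mean within-Com = 0.63/1 = 0.6300.
Geometric mean = √(0.5600 × 0.6300) = 0.5940.
HTMT = 0.1450 / 0.5940 = 0.244.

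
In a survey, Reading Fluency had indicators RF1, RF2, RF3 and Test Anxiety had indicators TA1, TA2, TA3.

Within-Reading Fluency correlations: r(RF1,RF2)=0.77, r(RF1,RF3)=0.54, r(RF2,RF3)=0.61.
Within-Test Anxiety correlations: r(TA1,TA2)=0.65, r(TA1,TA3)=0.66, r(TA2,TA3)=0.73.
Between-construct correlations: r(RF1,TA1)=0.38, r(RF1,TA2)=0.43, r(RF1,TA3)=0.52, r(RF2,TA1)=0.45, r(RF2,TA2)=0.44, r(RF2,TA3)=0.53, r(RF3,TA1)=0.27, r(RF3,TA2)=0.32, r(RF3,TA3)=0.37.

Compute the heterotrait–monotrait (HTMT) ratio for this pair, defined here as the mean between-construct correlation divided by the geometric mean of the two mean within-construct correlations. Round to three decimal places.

Mean between = 3.71/9 = 0.4122.
Mean within-RF = 1.92/3 = 0.6400; mean within-TA = 2.04/3 = 0.6800.
Geometric mean = √(0.6400 × 0.6800) = 0.6597.
HTMT = 0.4122 / 0.6597 = 0.625.

0.625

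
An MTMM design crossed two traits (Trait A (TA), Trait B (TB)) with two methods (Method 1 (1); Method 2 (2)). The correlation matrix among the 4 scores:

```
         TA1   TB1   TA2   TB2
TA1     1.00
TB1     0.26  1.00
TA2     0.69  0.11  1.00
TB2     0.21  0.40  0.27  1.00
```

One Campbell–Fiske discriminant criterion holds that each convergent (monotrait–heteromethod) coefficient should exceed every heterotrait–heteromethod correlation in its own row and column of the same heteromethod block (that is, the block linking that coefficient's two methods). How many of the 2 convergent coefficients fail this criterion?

0

Each convergent coefficient versus the relevant comparison correlations:
TA (methods 1·2): 0.69 vs {0.21, 0.11} → pass.
TB (methods 1·2): 0.40 vs {0.11, 0.21} → pass.
0 of 2 fail.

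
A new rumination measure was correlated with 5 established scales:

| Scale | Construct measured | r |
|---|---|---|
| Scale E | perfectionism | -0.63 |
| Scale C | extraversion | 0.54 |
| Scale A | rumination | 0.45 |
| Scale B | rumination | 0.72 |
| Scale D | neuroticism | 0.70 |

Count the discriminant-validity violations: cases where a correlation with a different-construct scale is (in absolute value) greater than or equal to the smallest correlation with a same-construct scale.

Convergent (same construct = rumination): Scale A, Scale B.
Smallest convergent = 0.45. Discriminant |r|: 0.63, 0.54, 0.70; count ≥ 0.45 → 3.

3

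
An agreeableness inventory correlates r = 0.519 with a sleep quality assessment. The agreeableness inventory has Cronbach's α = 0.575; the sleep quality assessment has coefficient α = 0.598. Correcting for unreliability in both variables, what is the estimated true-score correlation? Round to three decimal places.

0.885

r_true = r_obs / √(r_xx · r_yy) = 0.519 / √(0.575 × 0.598) = 0.519 / √0.343850 = 0.519 / 0.5864 ≈ 0.885.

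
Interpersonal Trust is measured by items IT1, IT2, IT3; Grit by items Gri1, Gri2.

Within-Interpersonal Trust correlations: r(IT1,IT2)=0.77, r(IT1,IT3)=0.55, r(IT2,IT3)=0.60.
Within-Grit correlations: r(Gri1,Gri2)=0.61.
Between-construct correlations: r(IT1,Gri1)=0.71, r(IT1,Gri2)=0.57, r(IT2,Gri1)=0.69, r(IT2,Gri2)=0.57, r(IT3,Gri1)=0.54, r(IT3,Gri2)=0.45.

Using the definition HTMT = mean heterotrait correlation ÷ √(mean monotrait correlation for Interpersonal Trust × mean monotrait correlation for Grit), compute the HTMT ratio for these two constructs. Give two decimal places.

0.94

Between-construct mean = 3.53/6 = 0.5883.
Mean within-IT = 1.92/3 = 0.6400; mean within-Gri = 0.61/1 = 0.6100.
Geometric mean = √(0.6400 × 0.6100) = 0.6248.
HTMT = 0.5883 / 0.6248 = 0.94.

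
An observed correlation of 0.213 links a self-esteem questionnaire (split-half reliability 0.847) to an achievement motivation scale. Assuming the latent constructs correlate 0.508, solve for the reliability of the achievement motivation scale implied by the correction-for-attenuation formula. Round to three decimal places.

0.208

r_true = r_obs / √(r_xx · r_yy) ⇒ 0.508 = 0.213 / √(0.847 · r_yy).
√(0.847 · r_yy) = 0.213 / 0.508 = 0.4193; 0.847 · r_yy = 0.1758; r_yy = 0.1758 / 0.847 ≈ 0.208.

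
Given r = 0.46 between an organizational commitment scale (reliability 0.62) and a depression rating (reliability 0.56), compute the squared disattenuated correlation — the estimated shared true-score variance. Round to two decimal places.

Disattenuated r = 0.46 / √(0.62 × 0.56) = 0.46 / 0.5892 = 0.7807.
Shared true-score variance = 0.7807² = 0.6095 ≈ 0.61.

0.61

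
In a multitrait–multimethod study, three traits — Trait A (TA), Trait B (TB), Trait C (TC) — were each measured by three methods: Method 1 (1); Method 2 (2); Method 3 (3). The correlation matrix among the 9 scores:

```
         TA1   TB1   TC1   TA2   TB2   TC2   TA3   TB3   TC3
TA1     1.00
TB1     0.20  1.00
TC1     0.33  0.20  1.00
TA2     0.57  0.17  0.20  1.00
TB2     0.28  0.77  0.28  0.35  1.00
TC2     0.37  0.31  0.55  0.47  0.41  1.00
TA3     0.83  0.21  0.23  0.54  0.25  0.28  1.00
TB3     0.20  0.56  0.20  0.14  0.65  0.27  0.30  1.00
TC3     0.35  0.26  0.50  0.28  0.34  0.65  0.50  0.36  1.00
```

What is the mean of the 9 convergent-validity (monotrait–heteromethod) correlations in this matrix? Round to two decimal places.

Convergent values: 0.57, 0.83, 0.54, 0.77, 0.56, 0.65, 0.55, 0.50, 0.65; mean = 5.62/9 = 0.62.

0.62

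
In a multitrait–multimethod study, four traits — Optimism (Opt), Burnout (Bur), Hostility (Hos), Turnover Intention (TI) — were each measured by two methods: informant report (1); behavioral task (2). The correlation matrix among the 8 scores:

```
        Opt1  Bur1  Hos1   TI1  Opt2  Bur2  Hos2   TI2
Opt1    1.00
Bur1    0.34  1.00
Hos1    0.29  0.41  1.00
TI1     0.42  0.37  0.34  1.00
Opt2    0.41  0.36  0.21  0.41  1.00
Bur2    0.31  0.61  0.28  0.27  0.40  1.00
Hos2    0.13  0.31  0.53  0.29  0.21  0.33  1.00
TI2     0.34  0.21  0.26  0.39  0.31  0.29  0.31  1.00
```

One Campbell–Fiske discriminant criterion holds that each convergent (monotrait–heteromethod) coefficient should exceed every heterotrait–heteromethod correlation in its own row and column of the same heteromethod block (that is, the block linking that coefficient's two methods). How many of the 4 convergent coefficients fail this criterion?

Checking each validity diagonal entry against its comparison values:
Opt (methods 1·2): 0.41 vs {0.31, 0.36, 0.13, 0.21, 0.34, 0.41} → fail.
Bur (methods 1·2): 0.61 vs {0.36, 0.31, 0.31, 0.28, 0.21, 0.27} → pass.
Hos (methods 1·2): 0.53 vs {0.21, 0.13, 0.28, 0.31, 0.26, 0.29} → pass.
TI (methods 1·2): 0.39 vs {0.41, 0.34, 0.27, 0.21, 0.29, 0.26} → fail.
2 of 4 fail.

2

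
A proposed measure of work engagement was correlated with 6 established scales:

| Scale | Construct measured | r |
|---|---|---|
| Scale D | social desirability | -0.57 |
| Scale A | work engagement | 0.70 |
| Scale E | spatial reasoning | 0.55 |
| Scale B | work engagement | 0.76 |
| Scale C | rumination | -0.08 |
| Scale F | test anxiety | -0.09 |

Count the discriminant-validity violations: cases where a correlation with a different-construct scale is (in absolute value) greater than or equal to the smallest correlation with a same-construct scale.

Convergent (same construct = work engagement): Scale A, Scale B.
Smallest convergent = 0.70. Discriminant |r|: 0.57, 0.55, 0.08, 0.09; count ≥ 0.70 → 0.

0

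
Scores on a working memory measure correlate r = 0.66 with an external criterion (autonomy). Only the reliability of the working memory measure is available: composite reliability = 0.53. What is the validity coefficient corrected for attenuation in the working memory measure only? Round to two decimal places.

0.91

Single correction: r_c = r_obs / √r_xx = 0.66 / √0.53 = 0.66 / 0.7280 ≈ 0.91.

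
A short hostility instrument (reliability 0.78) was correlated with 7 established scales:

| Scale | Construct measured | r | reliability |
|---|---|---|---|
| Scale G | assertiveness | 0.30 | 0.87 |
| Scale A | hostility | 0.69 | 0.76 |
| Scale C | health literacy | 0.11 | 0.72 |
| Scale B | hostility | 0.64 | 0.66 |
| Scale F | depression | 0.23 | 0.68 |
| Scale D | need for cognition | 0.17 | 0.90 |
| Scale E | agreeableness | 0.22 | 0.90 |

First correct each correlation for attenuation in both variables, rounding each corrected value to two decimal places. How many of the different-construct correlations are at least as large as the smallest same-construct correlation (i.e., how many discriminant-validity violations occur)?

Disattenuated r (r / √(r_scale · r_new)):
  Scale G (disc): 0.30 / √(0.87·0.78) = 0.36
  Scale A (conv): 0.69 / √(0.76·0.78) = 0.90
  Scale C (disc): 0.11 / √(0.72·0.78) = 0.15
  Scale B (conv): 0.64 / √(0.66·0.78) = 0.89
  Scale F (disc): 0.23 / √(0.68·0.78) = 0.32
  Scale D (disc): 0.17 / √(0.90·0.78) = 0.20
  Scale E (disc): 0.22 / √(0.90·0.78) = 0.26
Smallest convergent = 0.89. Discriminant values: 0.36, 0.15, 0.32, 0.20, 0.26; count ≥ 0.89 → 0.

0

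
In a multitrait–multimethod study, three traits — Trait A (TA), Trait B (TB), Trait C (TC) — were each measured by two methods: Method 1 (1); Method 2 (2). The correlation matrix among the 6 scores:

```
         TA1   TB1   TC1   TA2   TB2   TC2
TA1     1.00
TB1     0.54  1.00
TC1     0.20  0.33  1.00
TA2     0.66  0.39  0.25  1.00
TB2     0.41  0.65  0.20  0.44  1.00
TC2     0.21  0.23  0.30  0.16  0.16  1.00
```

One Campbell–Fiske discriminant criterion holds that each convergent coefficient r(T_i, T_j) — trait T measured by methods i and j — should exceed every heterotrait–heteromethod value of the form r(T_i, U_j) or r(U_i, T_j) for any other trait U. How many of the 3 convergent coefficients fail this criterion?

0

Each convergent coefficient versus the relevant comparison correlations:
TA (methods 1·2): 0.66 vs {0.41, 0.39, 0.21, 0.25} → pass.
TB (methods 1·2): 0.65 vs {0.39, 0.41, 0.23, 0.20} → pass.
TC (methods 1·2): 0.30 vs {0.25, 0.21, 0.20, 0.23} → pass.
0 of 3 fail.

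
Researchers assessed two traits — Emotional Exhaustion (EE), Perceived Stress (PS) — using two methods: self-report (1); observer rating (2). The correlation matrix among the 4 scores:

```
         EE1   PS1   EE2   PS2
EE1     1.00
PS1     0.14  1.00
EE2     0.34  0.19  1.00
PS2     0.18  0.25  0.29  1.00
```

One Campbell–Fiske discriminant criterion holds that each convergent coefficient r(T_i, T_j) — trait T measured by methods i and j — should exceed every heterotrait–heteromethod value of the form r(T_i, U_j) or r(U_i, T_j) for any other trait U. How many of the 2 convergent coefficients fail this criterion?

Each convergent coefficient versus the relevant comparison correlations:
EE (methods 1·2): 0.34 vs {0.18, 0.19} → pass.
PS (methods 1·2): 0.25 vs {0.19, 0.18} → pass.
0 of 2 fail.

0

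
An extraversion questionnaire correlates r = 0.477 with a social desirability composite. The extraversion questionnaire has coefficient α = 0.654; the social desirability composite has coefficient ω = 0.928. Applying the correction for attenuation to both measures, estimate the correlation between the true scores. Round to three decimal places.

0.612

r_true = r_obs / √(r_xx · r_yy) = 0.477 / √(0.654 × 0.928) = 0.477 / √0.606912 = 0.477 / 0.7790 ≈ 0.612.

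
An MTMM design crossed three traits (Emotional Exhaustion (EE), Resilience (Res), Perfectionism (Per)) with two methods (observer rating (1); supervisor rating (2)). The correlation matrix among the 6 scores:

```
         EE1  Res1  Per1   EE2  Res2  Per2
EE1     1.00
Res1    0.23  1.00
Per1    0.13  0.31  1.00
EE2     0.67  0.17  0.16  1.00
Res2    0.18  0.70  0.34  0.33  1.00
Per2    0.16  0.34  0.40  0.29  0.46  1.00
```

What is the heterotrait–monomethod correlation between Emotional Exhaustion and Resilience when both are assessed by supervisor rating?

0.33

Different traits, same method: r(EE2, Res2) = 0.33.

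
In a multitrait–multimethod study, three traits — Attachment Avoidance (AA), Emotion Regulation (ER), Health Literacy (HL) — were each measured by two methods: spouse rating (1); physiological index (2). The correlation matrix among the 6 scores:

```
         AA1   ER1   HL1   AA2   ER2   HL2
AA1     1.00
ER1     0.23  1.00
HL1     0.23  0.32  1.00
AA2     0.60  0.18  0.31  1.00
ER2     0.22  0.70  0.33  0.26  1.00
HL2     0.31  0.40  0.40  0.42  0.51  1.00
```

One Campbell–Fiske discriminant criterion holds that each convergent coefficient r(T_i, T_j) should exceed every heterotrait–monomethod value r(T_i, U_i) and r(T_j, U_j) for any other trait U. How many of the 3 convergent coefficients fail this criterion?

Checking each validity diagonal entry against its comparison values:
AA (methods 1·2): 0.60 vs {0.23, 0.26, 0.23, 0.42} → pass.
ER (methods 1·2): 0.70 vs {0.23, 0.26, 0.32, 0.51} → pass.
HL (methods 1·2): 0.40 vs {0.23, 0.42, 0.32, 0.51} → fail.
1 of 3 fail.

1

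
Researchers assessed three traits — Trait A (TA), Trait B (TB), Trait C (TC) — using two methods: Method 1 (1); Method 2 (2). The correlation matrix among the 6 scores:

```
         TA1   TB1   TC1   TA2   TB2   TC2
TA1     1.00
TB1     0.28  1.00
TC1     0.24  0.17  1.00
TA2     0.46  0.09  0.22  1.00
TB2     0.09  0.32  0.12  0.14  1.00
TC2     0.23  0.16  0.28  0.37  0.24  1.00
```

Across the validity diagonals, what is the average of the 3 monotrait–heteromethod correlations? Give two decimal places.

0.35

Convergent values: 0.46, 0.32, 0.28; mean = 1.06/3 = 0.35.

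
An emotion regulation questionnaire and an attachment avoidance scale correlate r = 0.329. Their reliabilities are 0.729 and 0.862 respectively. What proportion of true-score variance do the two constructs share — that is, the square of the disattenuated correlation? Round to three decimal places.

Disattenuated r = 0.329 / √(0.729 × 0.862) = 0.329 / 0.7927 = 0.4150.
Shared true-score variance = 0.4150² = 0.1722 ≈ 0.172.

0.172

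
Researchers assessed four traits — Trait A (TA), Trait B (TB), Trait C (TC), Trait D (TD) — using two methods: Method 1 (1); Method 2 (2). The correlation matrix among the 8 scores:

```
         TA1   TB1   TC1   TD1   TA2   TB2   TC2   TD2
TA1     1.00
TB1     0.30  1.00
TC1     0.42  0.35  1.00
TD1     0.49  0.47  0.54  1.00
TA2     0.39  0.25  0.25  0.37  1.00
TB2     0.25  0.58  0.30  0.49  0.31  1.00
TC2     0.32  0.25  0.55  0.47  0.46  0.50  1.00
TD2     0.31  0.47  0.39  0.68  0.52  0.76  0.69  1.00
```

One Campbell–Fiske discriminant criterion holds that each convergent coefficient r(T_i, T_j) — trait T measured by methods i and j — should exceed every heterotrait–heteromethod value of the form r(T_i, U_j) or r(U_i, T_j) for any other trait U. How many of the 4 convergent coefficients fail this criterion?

0

Checking each validity diagonal entry against its comparison values:
TA (methods 1·2): 0.39 vs {0.25, 0.25, 0.32, 0.25, 0.31, 0.37} → pass.
TB (methods 1·2): 0.58 vs {0.25, 0.25, 0.25, 0.30, 0.47, 0.49} → pass.
TC (methods 1·2): 0.55 vs {0.25, 0.32, 0.30, 0.25, 0.39, 0.47} → pass.
TD (methods 1·2): 0.68 vs {0.37, 0.31, 0.49, 0.47, 0.47, 0.39} → pass.
0 of 4 fail.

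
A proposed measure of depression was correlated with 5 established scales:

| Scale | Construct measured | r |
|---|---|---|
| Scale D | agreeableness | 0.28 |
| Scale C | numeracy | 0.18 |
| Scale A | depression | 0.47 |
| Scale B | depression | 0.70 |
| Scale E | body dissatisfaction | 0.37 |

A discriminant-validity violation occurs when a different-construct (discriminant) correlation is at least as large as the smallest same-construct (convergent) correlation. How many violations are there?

0

Convergent (same construct = depression): Scale A, Scale B.
Smallest convergent = 0.47. Discriminant values: 0.28, 0.18, 0.37; count ≥ 0.47 → 0.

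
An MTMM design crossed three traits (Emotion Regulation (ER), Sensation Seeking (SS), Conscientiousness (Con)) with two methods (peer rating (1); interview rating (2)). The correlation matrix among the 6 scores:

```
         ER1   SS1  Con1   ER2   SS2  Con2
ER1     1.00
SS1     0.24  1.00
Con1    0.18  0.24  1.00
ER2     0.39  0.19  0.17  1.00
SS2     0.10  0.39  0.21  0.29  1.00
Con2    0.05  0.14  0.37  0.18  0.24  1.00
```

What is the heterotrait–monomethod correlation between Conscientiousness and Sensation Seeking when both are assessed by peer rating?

0.24

Different traits, same method: r(Con1, SS1) = 0.24.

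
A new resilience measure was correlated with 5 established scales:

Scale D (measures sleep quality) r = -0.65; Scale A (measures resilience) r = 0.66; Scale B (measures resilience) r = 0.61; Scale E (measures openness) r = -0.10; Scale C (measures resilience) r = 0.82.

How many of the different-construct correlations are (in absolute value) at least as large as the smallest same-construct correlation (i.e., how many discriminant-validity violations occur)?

1

Convergent (same construct = resilience): Scale A, Scale B, Scale C.
Smallest convergent = 0.61. Discriminant |r|: 0.65, 0.10; count ≥ 0.61 → 1.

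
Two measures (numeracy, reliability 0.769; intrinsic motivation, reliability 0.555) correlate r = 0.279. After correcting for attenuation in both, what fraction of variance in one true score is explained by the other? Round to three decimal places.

Disattenuated r = 0.279 / √(0.769 × 0.555) = 0.279 / 0.6533 = 0.4271.
Shared true-score variance = 0.4271² = 0.1824 ≈ 0.182.

0.182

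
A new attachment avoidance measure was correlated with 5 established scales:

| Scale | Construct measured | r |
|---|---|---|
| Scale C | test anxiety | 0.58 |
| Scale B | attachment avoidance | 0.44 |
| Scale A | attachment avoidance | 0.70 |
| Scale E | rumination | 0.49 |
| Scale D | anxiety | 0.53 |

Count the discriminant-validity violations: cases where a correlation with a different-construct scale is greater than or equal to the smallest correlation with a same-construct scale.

Convergent (same construct = attachment avoidance): Scale B, Scale A.
Smallest convergent = 0.44. Discriminant values: 0.58, 0.49, 0.53; count ≥ 0.44 → 3.

3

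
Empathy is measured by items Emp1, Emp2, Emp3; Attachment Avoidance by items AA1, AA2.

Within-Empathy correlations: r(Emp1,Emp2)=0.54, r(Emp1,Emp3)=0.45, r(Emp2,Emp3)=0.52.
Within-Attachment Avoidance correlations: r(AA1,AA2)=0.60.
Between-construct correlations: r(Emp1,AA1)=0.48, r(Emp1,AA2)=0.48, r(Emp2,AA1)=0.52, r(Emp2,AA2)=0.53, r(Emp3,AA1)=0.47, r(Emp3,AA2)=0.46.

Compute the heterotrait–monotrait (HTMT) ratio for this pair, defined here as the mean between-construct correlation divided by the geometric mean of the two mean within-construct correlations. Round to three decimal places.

Mean between = 2.94/6 = 0.4900.
Mean within-Emp = 1.51/3 = 0.5033; mean within-AA = 0.60/1 = 0.6000.
Geometric mean = √(0.5033 × 0.6000) = 0.5495.
HTMT = 0.4900 / 0.5495 = 0.892.

0.892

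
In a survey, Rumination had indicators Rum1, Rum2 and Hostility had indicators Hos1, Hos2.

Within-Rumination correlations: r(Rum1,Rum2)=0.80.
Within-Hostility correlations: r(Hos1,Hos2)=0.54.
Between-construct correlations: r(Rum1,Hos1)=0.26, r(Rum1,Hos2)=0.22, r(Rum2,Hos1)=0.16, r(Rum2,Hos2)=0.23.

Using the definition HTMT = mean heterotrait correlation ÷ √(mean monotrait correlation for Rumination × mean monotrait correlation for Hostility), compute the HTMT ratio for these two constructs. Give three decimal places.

Mean between = 0.87/4 = 0.2175.
Mean within-Rum = 0.80/1 = 0.8000; mean within-Hos = 0.54/1 = 0.5400.
Geometric mean = √(0.8000 × 0.5400) = 0.6573.
HTMT = 0.2175 / 0.6573 = 0.331.

0.331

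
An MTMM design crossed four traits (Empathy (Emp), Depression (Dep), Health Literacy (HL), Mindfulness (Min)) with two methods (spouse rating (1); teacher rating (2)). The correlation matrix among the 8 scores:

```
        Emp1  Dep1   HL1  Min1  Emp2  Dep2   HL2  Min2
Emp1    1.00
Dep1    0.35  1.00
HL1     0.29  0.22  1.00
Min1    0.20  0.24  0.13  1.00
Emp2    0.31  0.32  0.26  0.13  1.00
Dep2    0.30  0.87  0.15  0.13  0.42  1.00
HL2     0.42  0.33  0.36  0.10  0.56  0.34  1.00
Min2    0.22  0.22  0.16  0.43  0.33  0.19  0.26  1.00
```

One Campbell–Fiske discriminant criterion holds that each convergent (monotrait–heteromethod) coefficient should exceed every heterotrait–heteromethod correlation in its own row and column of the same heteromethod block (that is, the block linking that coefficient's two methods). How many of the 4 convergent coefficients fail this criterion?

2

Convergent coefficients and their comparison sets:
Emp (methods 1·2): 0.31 vs {0.30, 0.32, 0.42, 0.26, 0.22, 0.13} → fail.
Dep (methods 1·2): 0.87 vs {0.32, 0.30, 0.33, 0.15, 0.22, 0.13} → pass.
HL (methods 1·2): 0.36 vs {0.26, 0.42, 0.15, 0.33, 0.16, 0.10} → fail.
Min (methods 1·2): 0.43 vs {0.13, 0.22, 0.13, 0.22, 0.10, 0.16} → pass.
2 of 4 fail.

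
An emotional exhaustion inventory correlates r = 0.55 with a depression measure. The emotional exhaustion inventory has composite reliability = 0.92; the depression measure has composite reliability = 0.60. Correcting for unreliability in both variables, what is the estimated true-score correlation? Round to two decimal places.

0.74

r_true = r_obs / √(r_xx · r_yy) = 0.55 / √(0.92 × 0.60) = 0.55 / √0.5520 = 0.55 / 0.7430 ≈ 0.74.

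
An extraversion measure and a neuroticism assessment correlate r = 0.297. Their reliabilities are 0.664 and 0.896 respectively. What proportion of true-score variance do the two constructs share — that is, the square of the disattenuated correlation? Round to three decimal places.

0.148

Disattenuated r = 0.297 / √(0.664 × 0.896) = 0.297 / 0.7713 = 0.3851.
Shared true-score variance = 0.3851² = 0.1483 ≈ 0.148.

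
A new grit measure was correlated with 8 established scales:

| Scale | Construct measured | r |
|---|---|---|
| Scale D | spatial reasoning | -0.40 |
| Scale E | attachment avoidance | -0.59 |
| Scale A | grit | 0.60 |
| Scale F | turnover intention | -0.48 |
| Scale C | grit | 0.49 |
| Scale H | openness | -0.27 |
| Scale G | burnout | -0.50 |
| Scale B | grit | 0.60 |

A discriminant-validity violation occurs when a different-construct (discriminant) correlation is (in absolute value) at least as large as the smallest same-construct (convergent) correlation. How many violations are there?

2

Convergent (same construct = grit): Scale A, Scale C, Scale B.
Smallest convergent = 0.49. Discriminant |r|: 0.40, 0.59, 0.48, 0.27, 0.50; count ≥ 0.49 → 2.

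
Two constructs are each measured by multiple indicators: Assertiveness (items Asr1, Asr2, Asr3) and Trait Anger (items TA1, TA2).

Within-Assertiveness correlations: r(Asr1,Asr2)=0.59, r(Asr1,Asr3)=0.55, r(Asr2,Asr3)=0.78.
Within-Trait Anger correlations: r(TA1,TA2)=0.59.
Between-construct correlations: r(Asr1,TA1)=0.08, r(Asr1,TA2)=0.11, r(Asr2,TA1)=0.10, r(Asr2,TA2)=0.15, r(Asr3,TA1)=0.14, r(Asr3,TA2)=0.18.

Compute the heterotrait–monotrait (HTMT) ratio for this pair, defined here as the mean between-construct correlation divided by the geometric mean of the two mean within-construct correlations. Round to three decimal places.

0.206

Mean between = 0.76/6 = 0.1267.
Mean within-Asr = 1.92/3 = 0.6400; mean within-TA = 0.59/1 = 0.5900.
Geometric mean = √(0.6400 × 0.5900) = 0.6145.
HTMT = 0.1267 / 0.6145 = 0.206.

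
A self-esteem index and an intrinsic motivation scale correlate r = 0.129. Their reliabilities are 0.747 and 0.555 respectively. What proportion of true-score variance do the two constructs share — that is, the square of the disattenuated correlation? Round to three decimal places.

0.040

Disattenuated r = 0.129 / √(0.747 × 0.555) = 0.129 / 0.6439 = 0.2003.
Shared true-score variance = 0.2003² = 0.0401 ≈ 0.040.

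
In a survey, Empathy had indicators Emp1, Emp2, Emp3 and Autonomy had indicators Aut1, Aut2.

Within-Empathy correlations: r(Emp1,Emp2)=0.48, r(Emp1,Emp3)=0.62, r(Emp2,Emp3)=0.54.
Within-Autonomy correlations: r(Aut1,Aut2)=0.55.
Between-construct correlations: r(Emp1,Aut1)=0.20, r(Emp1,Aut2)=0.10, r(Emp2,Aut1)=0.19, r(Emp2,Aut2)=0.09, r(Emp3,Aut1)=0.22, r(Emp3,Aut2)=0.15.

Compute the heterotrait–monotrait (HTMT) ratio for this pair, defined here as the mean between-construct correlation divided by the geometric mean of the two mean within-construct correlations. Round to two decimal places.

0.29

Mean between = 0.95/6 = 0.1583.
Mean within-Emp = 1.64/3 = 0.5467; mean within-Aut = 0.55/1 = 0.5500.
Geometric mean = √(0.5467 × 0.5500) = 0.5483.
HTMT = 0.1583 / 0.5483 = 0.29.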